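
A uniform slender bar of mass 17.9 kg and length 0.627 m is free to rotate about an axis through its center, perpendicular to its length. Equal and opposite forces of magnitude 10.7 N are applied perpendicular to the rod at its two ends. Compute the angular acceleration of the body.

α ≈ 11.4 rad/s²

I = (1/12)ML² = (1/12)(17.9)(0.627)² = 0.5864 kg·m².
The couple gives τ = F·(L/2) + F·(L/2) = F L = (10.7)(0.627) = 6.709 N·m.
Newton's second law for rotation, τ = Iα, gives α = τ/I = 6.709/0.5864 = 11.44 rad/s².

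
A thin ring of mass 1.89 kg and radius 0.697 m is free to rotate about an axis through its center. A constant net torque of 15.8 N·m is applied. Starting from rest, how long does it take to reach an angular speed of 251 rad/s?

I = MR² = (1.89)(0.697)² = 0.9182 kg·m².
α = τ/I = 15.8/0.9182 = 17.21 rad/s².
ω = αt ⇒ t = ω/α = 251/17.21 = 14.59 s.

t ≈ 14.6 s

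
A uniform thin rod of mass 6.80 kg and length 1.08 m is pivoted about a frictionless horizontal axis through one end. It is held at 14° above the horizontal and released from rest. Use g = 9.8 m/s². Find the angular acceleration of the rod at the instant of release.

About the pivot, I = (1/3)ML² = (1/3)(6.80)(1.08)² = 2.644 kg·m².
The weight acts at the center, a distance L/2 = 0.5400 m from the pivot; τ = Mg(L/2) cos 14° = 34.92 N·m.
α = τ/I = 34.92/2.644 = 13.21 rad/s².
(Equivalently α = (3g/(2L)) cos 14° = 13.21 rad/s².)

α ≈ 13.2 rad/s²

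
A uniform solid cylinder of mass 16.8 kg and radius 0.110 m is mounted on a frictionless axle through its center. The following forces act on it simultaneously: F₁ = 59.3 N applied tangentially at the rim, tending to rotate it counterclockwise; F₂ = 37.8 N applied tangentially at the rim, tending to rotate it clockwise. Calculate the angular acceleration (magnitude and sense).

α ≈ 23.3 rad/s², counterclockwise

I = ½MR² = (1/2)(16.8)(0.110)² = 0.1016 kg·m².
Taking counterclockwise as positive: τ₁ = +(59.3)(0.110) = +6.523 N·m; τ₂ = −(37.8)(0.110) = −4.158 N·m.
Net torque τ = 2.365 N·m.
α = τ/I = 2.365/0.1016 = 23.27 rad/s².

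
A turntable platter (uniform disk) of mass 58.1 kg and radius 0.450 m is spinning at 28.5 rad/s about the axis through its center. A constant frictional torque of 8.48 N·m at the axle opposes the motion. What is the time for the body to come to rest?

I = ½MR² = (1/2)(58.1)(0.450)² = 5.883 kg·m².
The net torque has magnitude 8.48 N·m, opposing ω.
|α| = τ/I = 8.480/5.883 = 1.442 rad/s² (deceleration).
0 = ω₀ − |α|t ⇒ t = ω₀/|α| = 28.5/1.442 = 19.77 s.

t ≈ 19.8 s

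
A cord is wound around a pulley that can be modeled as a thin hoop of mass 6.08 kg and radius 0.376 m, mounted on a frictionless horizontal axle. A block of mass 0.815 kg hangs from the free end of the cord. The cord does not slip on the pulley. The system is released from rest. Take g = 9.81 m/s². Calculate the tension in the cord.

I = MR² = (6.08)(0.376)² = 0.8596 kg·m².
Block: mg − T = ma. Pulley: TR = Iα. No-slip: a = αR, so T = (I/R²)a = 6.080·a.
Then mg = (m + 6.080)a, so a = (0.815)(9.81)/(0.815 + 6.080) = 1.160 m/s².
T = 6.080·a = 7.050 N.

T ≈ 7.05 N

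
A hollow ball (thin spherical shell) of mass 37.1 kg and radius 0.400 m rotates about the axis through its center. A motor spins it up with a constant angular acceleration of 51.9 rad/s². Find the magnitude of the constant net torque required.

τ ≈ 205 N·m

I = (2/3)MR² = (2/3)(37.1)(0.400)² = 3.957 kg·m².
τ = Iα = (3.957)(51.90) = 205.4 N·m.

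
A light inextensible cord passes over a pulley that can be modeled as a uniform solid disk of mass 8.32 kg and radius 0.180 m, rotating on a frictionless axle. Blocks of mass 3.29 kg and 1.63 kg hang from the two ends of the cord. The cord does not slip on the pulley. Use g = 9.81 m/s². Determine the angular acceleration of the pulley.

α ≈ 9.96 rad/s²

I = ½MR² = (1/2)(8.32)(0.180)² = 0.1348 kg·m².
Heavier block: m₁g − T₁ = m₁a. Lighter block: T₂ − m₂g = m₂a.
Pulley: (T₁ − T₂)R = Iα = I(a/R), so T₁ − T₂ = (I/R²)a = (1/2)M_p a = 4.160·a.
Adding the three: (m₁ − m₂)g = (m₁ + m₂ + 4.160)a, so a = (3.29 − 1.63)(9.81)/(3.29 + 1.63 + 4.160) = 1.793 m/s².
α = a/R = 1.793/0.180 = 9.964 rad/s².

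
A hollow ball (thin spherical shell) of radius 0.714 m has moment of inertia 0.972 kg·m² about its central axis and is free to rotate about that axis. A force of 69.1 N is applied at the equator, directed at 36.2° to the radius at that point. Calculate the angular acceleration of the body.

Only the tangential component produces torque: τ = F R sinθ = (69.1)(0.714) sin 36.2° = 29.14 N·m.
Newton's second law for rotation, τ = Iα, gives α = τ/I = 29.14/0.9720 = 29.98 rad/s².

α ≈ 30.0 rad/s²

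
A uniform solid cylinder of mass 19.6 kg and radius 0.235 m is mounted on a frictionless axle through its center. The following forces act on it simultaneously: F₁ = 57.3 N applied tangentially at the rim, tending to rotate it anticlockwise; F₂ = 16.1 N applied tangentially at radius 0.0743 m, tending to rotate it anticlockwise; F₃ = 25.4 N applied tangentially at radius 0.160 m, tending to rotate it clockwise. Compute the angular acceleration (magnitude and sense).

I = ½MR² = (1/2)(19.6)(0.235)² = 0.5412 kg·m².
Taking anticlockwise as positive: τ₁ = +(57.3)(0.235) = +13.47 N·m; τ₂ = +(16.1)(0.0743) = +1.196 N·m; τ₃ = −(25.4)(0.160) = −4.064 N·m.
Net torque τ = 10.60 N·m.
α = τ/I = 10.60/0.5412 = 19.58 rad/s².

α ≈ 19.6 rad/s², anticlockwise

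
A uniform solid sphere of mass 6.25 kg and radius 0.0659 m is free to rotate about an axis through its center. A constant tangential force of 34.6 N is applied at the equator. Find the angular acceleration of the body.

α ≈ 210 rad/s²

I = (2/5)MR² = (2/5)(6.25)(0.0659)² = 0.01086 kg·m².
τ = F R = (34.6)(0.0659) = 2.280 N·m.
Newton's second law for rotation, τ = Iα, gives α = τ/I = 2.280/0.01086 = 210.0 rad/s².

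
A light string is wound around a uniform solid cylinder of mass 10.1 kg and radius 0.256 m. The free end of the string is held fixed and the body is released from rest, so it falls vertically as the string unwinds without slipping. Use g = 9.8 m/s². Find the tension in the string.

T ≈ 33.0 N

Translation: Mg − T = Ma. Rotation about the center: TR = Iα with I = ½MR².
With a = αR: T = (I/R²)a = (1/2)M a, so Mg = (1 + 0.5000)Ma.
a = g/(1 + 0.5000) = 9.8/1.500 = 6.533 m/s².
T = 0.5000·M·a = (0.5000)(10.1)(6.533) = 32.99 N.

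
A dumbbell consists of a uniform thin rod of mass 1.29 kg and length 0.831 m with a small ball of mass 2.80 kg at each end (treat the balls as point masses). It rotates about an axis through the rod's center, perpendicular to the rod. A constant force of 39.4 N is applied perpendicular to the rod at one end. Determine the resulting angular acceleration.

I_rod = (1/12)ML² = (1/12)(1.29)(0.831)² = 0.07424 kg·m².
I_balls = 2·m·(L/2)² = 2(2.80)(0.4155)² = 0.9668 kg·m².
Total I = 1.041 kg·m².
τ = F·(L/2) = (39.4)(0.415) = 16.37 N·m.
α = τ/I = 16.37/1.041 = 15.73 rad/s².

α ≈ 15.7 rad/s²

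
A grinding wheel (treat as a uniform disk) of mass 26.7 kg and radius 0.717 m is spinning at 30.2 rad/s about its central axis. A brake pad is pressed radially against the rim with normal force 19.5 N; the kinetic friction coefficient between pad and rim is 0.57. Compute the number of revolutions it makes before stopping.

I = ½MR² = (1/2)(26.7)(0.717)² = 6.863 kg·m².
Friction force f = μN = (0.57)(19.5) = 11.11 N at the rim; torque magnitude τ = fR = 7.969 N·m, opposing ω.
|α| = τ/I = 7.969/6.863 = 1.161 rad/s² (deceleration).
ω² = ω₀² − 2|α|θ with ω = 0 ⇒ θ = ω₀²/(2|α|) = 392.7 rad = 62.50 rev.

≈ 62.5 revolutions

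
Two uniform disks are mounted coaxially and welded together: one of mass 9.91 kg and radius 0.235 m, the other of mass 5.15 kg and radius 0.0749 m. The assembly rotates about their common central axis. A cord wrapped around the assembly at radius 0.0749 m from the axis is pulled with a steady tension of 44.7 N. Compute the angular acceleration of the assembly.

α ≈ 11.6 rad/s²

I = ½M₁R₁² + ½M₂R₂² = ½(9.91)(0.235)² + ½(5.15)(0.0749)² = 0.2881 kg·m².
τ = F r = (44.7)(0.0749) = 3.348 N·m.
α = τ/I = 3.348/0.2881 = 11.62 rad/s².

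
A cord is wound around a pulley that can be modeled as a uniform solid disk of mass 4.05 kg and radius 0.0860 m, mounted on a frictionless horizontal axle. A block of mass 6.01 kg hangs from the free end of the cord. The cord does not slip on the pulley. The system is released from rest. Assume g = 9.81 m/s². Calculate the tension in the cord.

T ≈ 14.9 N

I = ½MR² = (1/2)(4.05)(0.0860)² = 0.01498 kg·m².
Block: mg − T = ma. Pulley: TR = Iα. No-slip: a = αR, so T = (I/R²)a = 2.025·a.
Then mg = (m + 2.025)a, so a = (6.01)(9.81)/(6.01 + 2.025) = 7.338 m/s².
T = 2.025·a = 14.86 N.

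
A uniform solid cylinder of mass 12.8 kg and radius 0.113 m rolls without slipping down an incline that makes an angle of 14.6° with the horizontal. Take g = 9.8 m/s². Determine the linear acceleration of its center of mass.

a ≈ 1.65 m/s²

Translation along the incline: Mg sinθ − f = Ma.
Rotation about the center: fR = Iα with I = ½MR². No-slip gives a = αR, so f = (I/R²)a = (1/2)M a.
Substituting: Mg sinθ = (1 + 0.5000)Ma, so a = g sinθ/(1 + 0.5000) = (9.8) sin 14.6° / 1.500 = 1.647 m/s².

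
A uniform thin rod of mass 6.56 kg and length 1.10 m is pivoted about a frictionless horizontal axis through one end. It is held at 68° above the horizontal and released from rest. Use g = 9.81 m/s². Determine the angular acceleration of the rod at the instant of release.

α ≈ 5.01 rad/s²

About the pivot, I = (1/3)ML² = (1/3)(6.56)(1.10)² = 2.646 kg·m².
The weight acts at the center, a distance L/2 = 0.5500 m from the pivot; τ = Mg(L/2) cos 68° = 13.26 N·m.
α = τ/I = 13.26/2.646 = 5.011 rad/s².
(Equivalently α = (3g/(2L)) cos 68° = 5.011 rad/s².)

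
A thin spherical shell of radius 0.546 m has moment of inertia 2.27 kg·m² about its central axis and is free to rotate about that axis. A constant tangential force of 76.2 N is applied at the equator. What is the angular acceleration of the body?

α ≈ 18.3 rad/s²

τ = F R = (76.2)(0.546) = 41.61 N·m.
Newton's second law for rotation, τ = Iα, gives α = τ/I = 41.61/2.270 = 18.33 rad/s².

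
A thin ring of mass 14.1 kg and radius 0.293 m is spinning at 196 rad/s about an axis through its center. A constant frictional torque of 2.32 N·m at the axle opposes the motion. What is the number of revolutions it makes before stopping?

I = MR² = (14.1)(0.293)² = 1.210 kg·m².
The net torque has magnitude 2.32 N·m, opposing ω.
|α| = τ/I = 2.320/1.210 = 1.917 rad/s² (deceleration).
ω² = ω₀² − 2|α|θ with ω = 0 ⇒ θ = ω₀²/(2|α|) = 10020 rad = 1595 rev.

≈ 1600 revolutions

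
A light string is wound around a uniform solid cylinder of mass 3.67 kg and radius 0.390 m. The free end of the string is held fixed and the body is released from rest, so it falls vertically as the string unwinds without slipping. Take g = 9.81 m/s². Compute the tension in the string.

T ≈ 12.0 N

Translation: Mg − T = Ma. Rotation about the center: TR = Iα with I = ½MR².
With a = αR: T = (I/R²)a = (1/2)M a, so Mg = (1 + 0.5000)Ma.
a = g/(1 + 0.5000) = 9.81/1.500 = 6.540 m/s².
T = 0.5000·M·a = (0.5000)(3.67)(6.540) = 12.00 N.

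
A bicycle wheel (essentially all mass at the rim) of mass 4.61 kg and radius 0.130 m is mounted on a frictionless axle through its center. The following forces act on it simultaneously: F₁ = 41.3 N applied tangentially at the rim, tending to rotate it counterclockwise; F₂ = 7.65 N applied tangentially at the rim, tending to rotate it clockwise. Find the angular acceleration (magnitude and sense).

I = MR² = (4.61)(0.130)² = 0.07791 kg·m².
Taking counterclockwise as positive: τ₁ = +(41.3)(0.130) = +5.369 N·m; τ₂ = −(7.65)(0.130) = −0.9945 N·m.
Net torque τ = 4.374 N·m.
α = τ/I = 4.374/0.07791 = 56.15 rad/s².

α ≈ 56.1 rad/s², counterclockwise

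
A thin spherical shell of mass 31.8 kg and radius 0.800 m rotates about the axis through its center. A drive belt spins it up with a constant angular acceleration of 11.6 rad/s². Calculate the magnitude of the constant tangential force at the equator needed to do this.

I = (2/3)MR² = (2/3)(31.8)(0.800)² = 13.57 kg·m².
The required torque is τ = Iα = (13.57)(11.60) = 157.4 N·m.
A tangential force at the equator gives τ = FR, so F = τ/R = 157.4/0.800 = 196.7 N.

F ≈ 197 N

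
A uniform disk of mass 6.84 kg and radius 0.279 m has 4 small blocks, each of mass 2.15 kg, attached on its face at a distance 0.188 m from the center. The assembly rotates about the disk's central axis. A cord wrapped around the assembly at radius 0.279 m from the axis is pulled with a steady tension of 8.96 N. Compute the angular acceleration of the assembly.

I_disk = ½MR² = ½(6.84)(0.279)² = 0.2662 kg·m².
I_blocks = 4·m·r² = 4(2.15)(0.188)² = 0.3040 kg·m².
Total I = 0.5702 kg·m².
τ = F r = (8.96)(0.279) = 2.500 N·m.
α = τ/I = 2.500/0.5702 = 4.384 rad/s².

α ≈ 4.38 rad/s²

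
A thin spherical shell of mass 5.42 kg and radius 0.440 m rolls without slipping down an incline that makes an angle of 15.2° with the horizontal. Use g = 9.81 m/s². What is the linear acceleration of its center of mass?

Translation along the incline: Mg sinθ − f = Ma.
Rotation about the center: fR = Iα with I = (2/3)MR². No-slip gives a = αR, so f = (I/R²)a = (2/3)M a.
Substituting: Mg sinθ = (1 + 0.6667)Ma, so a = g sinθ/(1 + 0.6667) = (9.81) sin 15.2° / 1.667 = 1.543 m/s².

a ≈ 1.54 m/s²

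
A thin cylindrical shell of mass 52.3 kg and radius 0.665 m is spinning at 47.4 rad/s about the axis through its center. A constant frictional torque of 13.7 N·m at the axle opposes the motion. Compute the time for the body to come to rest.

I = MR² = (52.3)(0.665)² = 23.13 kg·m².
The net torque has magnitude 13.7 N·m, opposing ω.
|α| = τ/I = 13.70/23.13 = 0.5923 rad/s² (deceleration).
0 = ω₀ − |α|t ⇒ t = ω₀/|α| = 47.4/0.5923 = 80.02 s.

t ≈ 80.0 s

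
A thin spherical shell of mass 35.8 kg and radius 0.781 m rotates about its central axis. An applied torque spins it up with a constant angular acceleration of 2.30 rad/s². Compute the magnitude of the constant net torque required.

I = (2/3)MR² = (2/3)(35.8)(0.781)² = 14.56 kg·m².
τ = Iα = (14.56)(2.300) = 33.48 N·m.

τ ≈ 33.5 N·m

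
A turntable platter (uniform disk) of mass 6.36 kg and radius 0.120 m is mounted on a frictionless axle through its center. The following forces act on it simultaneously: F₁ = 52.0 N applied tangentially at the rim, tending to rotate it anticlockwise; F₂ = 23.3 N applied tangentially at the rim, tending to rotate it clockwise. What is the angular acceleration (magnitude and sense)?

α ≈ 75.2 rad/s², anticlockwise

I = ½MR² = (1/2)(6.36)(0.120)² = 0.04579 kg·m².
Taking anticlockwise as positive: τ₁ = +(52.0)(0.120) = +6.240 N·m; τ₂ = −(23.3)(0.120) = −2.796 N·m.
Net torque τ = 3.444 N·m.
α = τ/I = 3.444/0.04579 = 75.21 rad/s².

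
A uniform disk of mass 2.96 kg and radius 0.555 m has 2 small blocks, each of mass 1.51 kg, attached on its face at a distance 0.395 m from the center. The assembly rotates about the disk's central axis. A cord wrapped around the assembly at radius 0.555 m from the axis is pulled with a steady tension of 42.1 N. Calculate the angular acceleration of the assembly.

α ≈ 25.2 rad/s²

I_disk = ½MR² = ½(2.96)(0.555)² = 0.4559 kg·m².
I_blocks = 2·m·r² = 2(1.51)(0.395)² = 0.4712 kg·m².
Total I = 0.9271 kg·m².
τ = F r = (42.1)(0.555) = 23.37 N·m.
α = τ/I = 23.37/0.9271 = 25.20 rad/s².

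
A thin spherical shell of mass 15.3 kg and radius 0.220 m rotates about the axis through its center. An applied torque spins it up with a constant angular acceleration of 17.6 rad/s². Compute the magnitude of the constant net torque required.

I = (2/3)MR² = (2/3)(15.3)(0.220)² = 0.4937 kg·m².
τ = Iα = (0.4937)(17.60) = 8.689 N·m.

τ ≈ 8.69 N·m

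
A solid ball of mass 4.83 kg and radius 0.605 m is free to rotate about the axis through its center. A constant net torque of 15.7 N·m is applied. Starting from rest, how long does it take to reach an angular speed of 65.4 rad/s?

I = (2/5)MR² = (2/5)(4.83)(0.605)² = 0.7072 kg·m².
α = τ/I = 15.7/0.7072 = 22.20 rad/s².
ω = αt ⇒ t = ω/α = 65.4/22.20 = 2.946 s.

t ≈ 2.95 s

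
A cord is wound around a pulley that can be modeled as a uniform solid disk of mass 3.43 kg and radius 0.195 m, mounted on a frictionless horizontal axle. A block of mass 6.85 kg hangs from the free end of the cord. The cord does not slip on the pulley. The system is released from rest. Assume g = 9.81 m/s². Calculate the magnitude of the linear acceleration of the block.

I = ½MR² = (1/2)(3.43)(0.195)² = 0.06521 kg·m².
Block: mg − T = ma. Pulley: TR = Iα. No-slip: a = αR, so T = (I/R²)a = 1.715·a.
Then mg = (m + 1.715)a, so a = (6.85)(9.81)/(6.85 + 1.715) = 7.846 m/s².

a ≈ 7.85 m/s²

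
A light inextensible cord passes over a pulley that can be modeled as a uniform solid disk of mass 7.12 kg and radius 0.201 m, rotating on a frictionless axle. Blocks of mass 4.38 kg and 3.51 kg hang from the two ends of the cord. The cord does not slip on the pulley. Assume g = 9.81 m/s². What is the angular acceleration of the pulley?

I = ½MR² = (1/2)(7.12)(0.201)² = 0.1438 kg·m².
Heavier block: m₁g − T₁ = m₁a. Lighter block: T₂ − m₂g = m₂a.
Pulley: (T₁ − T₂)R = Iα = I(a/R), so T₁ − T₂ = (I/R²)a = (1/2)M_p a = 3.560·a.
Adding the three: (m₁ − m₂)g = (m₁ + m₂ + 3.560)a, so a = (4.38 − 3.51)(9.81)/(4.38 + 3.51 + 3.560) = 0.7454 m/s².
α = a/R = 0.7454/0.201 = 3.708 rad/s².

α ≈ 3.71 rad/s²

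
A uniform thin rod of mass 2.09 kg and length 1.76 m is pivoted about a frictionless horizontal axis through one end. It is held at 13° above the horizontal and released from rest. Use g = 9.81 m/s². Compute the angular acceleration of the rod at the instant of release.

α ≈ 8.15 rad/s²

About the pivot, I = (1/3)ML² = (1/3)(2.09)(1.76)² = 2.158 kg·m².
The weight acts at the center, a distance L/2 = 0.8800 m from the pivot; τ = Mg(L/2) cos 13° = 17.58 N·m.
α = τ/I = 17.58/2.158 = 8.147 rad/s².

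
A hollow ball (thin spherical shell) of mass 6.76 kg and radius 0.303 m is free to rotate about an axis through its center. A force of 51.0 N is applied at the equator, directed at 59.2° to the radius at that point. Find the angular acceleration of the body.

α ≈ 32.1 rad/s²

I = (2/3)MR² = (2/3)(6.76)(0.303)² = 0.4138 kg·m².
Only the tangential component produces torque: τ = F R sinθ = (51.0)(0.303) sin 59.2° = 13.27 N·m.
Newton's second law for rotation, τ = Iα, gives α = τ/I = 13.27/0.4138 = 32.08 rad/s².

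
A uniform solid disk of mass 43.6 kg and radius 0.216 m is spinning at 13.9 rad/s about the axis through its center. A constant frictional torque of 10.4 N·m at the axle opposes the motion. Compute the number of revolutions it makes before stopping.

I = ½MR² = (1/2)(43.6)(0.216)² = 1.017 kg·m².
The net torque has magnitude 10.4 N·m, opposing ω.
|α| = τ/I = 10.40/1.017 = 10.23 rad/s² (deceleration).
ω² = ω₀² − 2|α|θ with ω = 0 ⇒ θ = ω₀²/(2|α|) = 9.448 rad = 1.504 rev.

≈ 1.50 revolutions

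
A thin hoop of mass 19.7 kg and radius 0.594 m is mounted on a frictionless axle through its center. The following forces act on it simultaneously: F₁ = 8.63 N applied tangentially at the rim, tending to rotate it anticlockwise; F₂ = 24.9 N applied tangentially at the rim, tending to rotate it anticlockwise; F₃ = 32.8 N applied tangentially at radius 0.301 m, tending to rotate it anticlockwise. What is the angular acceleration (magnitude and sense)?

α ≈ 4.29 rad/s², anticlockwise

I = MR² = (19.7)(0.594)² = 6.951 kg·m².
Taking anticlockwise as positive: τ₁ = +(8.63)(0.594) = +5.126 N·m; τ₂ = +(24.9)(0.594) = +14.79 N·m; τ₃ = +(32.8)(0.301) = +9.873 N·m.
Net torque τ = 29.79 N·m.
α = τ/I = 29.79/6.951 = 4.286 rad/s².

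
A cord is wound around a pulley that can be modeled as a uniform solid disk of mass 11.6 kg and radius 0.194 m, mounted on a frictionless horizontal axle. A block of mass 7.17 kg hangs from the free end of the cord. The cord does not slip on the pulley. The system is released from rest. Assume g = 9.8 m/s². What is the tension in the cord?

T ≈ 31.4 N

I = ½MR² = (1/2)(11.6)(0.194)² = 0.2183 kg·m².
Block: mg − T = ma. Pulley: TR = Iα. No-slip: a = αR, so T = (I/R²)a = 5.800·a.
Then mg = (m + 5.800)a, so a = (7.17)(9.8)/(7.17 + 5.800) = 5.418 m/s².
T = 5.800·a = 31.42 N.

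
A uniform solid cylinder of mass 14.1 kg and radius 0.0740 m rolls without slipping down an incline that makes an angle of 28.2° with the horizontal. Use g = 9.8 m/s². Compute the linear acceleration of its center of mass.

Translation along the incline: Mg sinθ − f = Ma.
Rotation about the center: fR = Iα with I = ½MR². No-slip gives a = αR, so f = (I/R²)a = (1/2)M a.
Substituting: Mg sinθ = (1 + 0.5000)Ma, so a = g sinθ/(1 + 0.5000) = (9.8) sin 28.2° / 1.500 = 3.087 m/s².

a ≈ 3.09 m/s²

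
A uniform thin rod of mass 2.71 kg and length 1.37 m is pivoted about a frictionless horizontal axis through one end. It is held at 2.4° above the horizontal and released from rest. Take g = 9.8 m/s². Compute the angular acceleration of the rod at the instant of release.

α ≈ 10.7 rad/s²

About the pivot, I = (1/3)ML² = (1/3)(2.71)(1.37)² = 1.695 kg·m².
The weight acts at the center, a distance L/2 = 0.6850 m from the pivot; τ = Mg(L/2) cos 2.4° = 18.18 N·m.
α = τ/I = 18.18/1.695 = 10.72 rad/s².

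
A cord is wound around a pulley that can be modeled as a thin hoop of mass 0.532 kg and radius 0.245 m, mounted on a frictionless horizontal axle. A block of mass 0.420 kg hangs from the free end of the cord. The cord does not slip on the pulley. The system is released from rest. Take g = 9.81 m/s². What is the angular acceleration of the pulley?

α ≈ 17.7 rad/s²

I = MR² = (0.532)(0.245)² = 0.03193 kg·m².
Block: mg − T = ma. Pulley: TR = Iα. No-slip: a = αR, so T = (I/R²)a = 0.5320·a.
Then mg = (m + 0.5320)a, so a = (0.420)(9.81)/(0.420 + 0.5320) = 4.328 m/s².
α = a/R = 4.328/0.245 = 17.67 rad/s².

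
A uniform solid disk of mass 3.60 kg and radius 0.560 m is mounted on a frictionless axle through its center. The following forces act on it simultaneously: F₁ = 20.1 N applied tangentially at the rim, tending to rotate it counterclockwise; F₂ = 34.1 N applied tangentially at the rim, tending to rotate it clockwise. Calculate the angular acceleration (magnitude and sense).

α ≈ 13.9 rad/s², clockwise

I = ½MR² = (1/2)(3.60)(0.560)² = 0.5645 kg·m².
Taking counterclockwise as positive: τ₁ = +(20.1)(0.560) = +11.26 N·m; τ₂ = −(34.1)(0.560) = −19.10 N·m.
Net torque τ = -7.840 N·m.
α = τ/I = -7.840/0.5645 = -13.89 rad/s².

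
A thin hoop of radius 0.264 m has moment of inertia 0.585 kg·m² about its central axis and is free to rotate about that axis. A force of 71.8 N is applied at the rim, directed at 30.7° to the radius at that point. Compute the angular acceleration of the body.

Only the tangential component produces torque: τ = F R sinθ = (71.8)(0.264) sin 30.7° = 9.677 N·m.
From τ = Iα: α = 9.677/0.5850 = 16.54 rad/s².

α ≈ 16.5 rad/s²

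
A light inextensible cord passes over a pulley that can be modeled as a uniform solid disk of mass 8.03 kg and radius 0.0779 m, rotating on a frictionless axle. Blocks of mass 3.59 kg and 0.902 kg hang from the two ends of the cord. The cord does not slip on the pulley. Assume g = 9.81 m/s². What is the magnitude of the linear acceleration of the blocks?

I = ½MR² = (1/2)(8.03)(0.0779)² = 0.02436 kg·m².
Heavier block: m₁g − T₁ = m₁a. Lighter block: T₂ − m₂g = m₂a.
Pulley: (T₁ − T₂)R = Iα = I(a/R), so T₁ − T₂ = (I/R²)a = (1/2)M_p a = 4.015·a.
Adding the three: (m₁ − m₂)g = (m₁ + m₂ + 4.015)a, so a = (3.59 − 0.902)(9.81)/(3.59 + 0.902 + 4.015) = 3.100 m/s².

a ≈ 3.10 m/s²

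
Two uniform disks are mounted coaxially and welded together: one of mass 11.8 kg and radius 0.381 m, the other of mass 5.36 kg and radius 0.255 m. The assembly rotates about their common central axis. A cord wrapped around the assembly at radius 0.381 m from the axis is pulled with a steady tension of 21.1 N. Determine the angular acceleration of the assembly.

I = ½M₁R₁² + ½M₂R₂² = ½(11.8)(0.381)² + ½(5.36)(0.255)² = 1.031 kg·m².
τ = F r = (21.1)(0.381) = 8.039 N·m.
α = τ/I = 8.039/1.031 = 7.800 rad/s².

α ≈ 7.80 rad/s²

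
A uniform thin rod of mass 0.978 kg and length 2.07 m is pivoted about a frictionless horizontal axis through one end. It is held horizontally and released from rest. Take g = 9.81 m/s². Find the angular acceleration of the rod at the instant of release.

About the pivot, I = (1/3)ML² = (1/3)(0.978)(2.07)² = 1.397 kg·m².
The weight acts at the center, a distance L/2 = 1.035 m from the pivot; τ = Mg(L/2) = 9.930 N·m.
α = τ/I = 9.930/1.397 = 7.109 rad/s².

α ≈ 7.11 rad/s²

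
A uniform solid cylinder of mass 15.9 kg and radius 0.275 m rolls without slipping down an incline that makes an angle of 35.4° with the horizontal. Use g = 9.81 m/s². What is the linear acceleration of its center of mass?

a ≈ 3.79 m/s²

Translation along the incline: Mg sinθ − f = Ma.
Rotation about the center: fR = Iα with I = ½MR². No-slip gives a = αR, so f = (I/R²)a = (1/2)M a.
Substituting: Mg sinθ = (1 + 0.5000)Ma, so a = g sinθ/(1 + 0.5000) = (9.81) sin 35.4° / 1.500 = 3.788 m/s².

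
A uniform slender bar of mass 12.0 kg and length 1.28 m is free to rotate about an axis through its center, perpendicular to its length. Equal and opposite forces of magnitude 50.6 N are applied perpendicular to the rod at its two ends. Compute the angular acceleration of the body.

α ≈ 39.5 rad/s²

I = (1/12)ML² = (1/12)(12.0)(1.28)² = 1.638 kg·m².
The couple gives τ = F·(L/2) + F·(L/2) = F L = (50.6)(1.28) = 64.77 N·m.
From τ = Iα: α = 64.77/1.638 = 39.53 rad/s².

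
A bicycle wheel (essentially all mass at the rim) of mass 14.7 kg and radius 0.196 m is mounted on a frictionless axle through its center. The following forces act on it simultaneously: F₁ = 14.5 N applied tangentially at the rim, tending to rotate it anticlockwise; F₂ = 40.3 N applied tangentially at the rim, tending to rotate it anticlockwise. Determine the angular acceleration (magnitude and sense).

α ≈ 19.0 rad/s², anticlockwise

I = MR² = (14.7)(0.196)² = 0.5647 kg·m².
Taking anticlockwise as positive: τ₁ = +(14.5)(0.196) = +2.842 N·m; τ₂ = +(40.3)(0.196) = +7.899 N·m.
Net torque τ = 10.74 N·m.
α = τ/I = 10.74/0.5647 = 19.02 rad/s².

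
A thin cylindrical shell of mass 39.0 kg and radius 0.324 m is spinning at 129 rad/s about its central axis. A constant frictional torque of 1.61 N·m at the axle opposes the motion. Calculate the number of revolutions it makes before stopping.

I = MR² = (39.0)(0.324)² = 4.094 kg·m².
The net torque has magnitude 1.61 N·m, opposing ω.
|α| = τ/I = 1.610/4.094 = 0.3933 rad/s² (deceleration).
ω² = ω₀² − 2|α|θ with ω = 0 ⇒ θ = ω₀²/(2|α|) = 21160 rad = 3367 rev.

≈ 3370 revolutions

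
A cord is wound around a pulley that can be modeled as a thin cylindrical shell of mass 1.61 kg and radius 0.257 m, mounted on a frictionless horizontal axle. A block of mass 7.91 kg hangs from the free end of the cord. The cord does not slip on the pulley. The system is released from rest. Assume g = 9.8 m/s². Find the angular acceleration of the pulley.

α ≈ 31.7 rad/s²

I = MR² = (1.61)(0.257)² = 0.1063 kg·m².
Block: mg − T = ma. Pulley: TR = Iα. No-slip: a = αR, so T = (I/R²)a = 1.610·a.
Then mg = (m + 1.610)a, so a = (7.91)(9.8)/(7.91 + 1.610) = 8.143 m/s².
α = a/R = 8.143/0.257 = 31.68 rad/s².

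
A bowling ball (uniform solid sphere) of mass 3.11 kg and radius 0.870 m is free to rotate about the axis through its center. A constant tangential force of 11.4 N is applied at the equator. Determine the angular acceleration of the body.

I = (2/5)MR² = (2/5)(3.11)(0.870)² = 0.9416 kg·m².
τ = F R = (11.4)(0.870) = 9.918 N·m.
From τ = Iα: α = 9.918/0.9416 = 10.53 rad/s².

α ≈ 10.5 rad/s²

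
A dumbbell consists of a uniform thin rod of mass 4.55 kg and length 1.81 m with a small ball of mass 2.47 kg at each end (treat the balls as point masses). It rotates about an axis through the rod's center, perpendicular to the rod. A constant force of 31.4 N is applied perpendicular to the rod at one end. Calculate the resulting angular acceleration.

α ≈ 5.37 rad/s²

I_rod = (1/12)ML² = (1/12)(4.55)(1.81)² = 1.242 kg·m².
I_balls = 2·m·(L/2)² = 2(2.47)(0.9050)² = 4.046 kg·m².
Total I = 5.288 kg·m².
τ = F·(L/2) = (31.4)(0.905) = 28.42 N·m.
α = τ/I = 28.42/5.288 = 5.374 rad/s².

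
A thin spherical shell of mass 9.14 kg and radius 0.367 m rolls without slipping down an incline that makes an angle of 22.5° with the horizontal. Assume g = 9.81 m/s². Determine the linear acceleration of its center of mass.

a ≈ 2.25 m/s²

Translation along the incline: Mg sinθ − f = Ma.
Rotation about the center: fR = Iα with I = (2/3)MR². No-slip gives a = αR, so f = (I/R²)a = (2/3)M a.
Substituting: Mg sinθ = (1 + 0.6667)Ma, so a = g sinθ/(1 + 0.6667) = (9.81) sin 22.5° / 1.667 = 2.252 m/s².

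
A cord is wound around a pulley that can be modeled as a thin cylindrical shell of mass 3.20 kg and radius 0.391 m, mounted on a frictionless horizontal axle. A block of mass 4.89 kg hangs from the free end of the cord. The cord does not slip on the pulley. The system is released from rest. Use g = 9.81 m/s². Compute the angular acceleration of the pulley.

I = MR² = (3.20)(0.391)² = 0.4892 kg·m².
Block: mg − T = ma. Pulley: TR = Iα. No-slip: a = αR, so T = (I/R²)a = 3.200·a.
Then mg = (m + 3.200)a, so a = (4.89)(9.81)/(4.89 + 3.200) = 5.930 m/s².
α = a/R = 5.930/0.391 = 15.17 rad/s².

α ≈ 15.2 rad/s²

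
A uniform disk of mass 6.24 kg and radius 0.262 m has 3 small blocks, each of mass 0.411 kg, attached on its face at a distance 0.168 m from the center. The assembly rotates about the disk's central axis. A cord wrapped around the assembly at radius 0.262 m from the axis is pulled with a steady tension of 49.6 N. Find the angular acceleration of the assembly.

α ≈ 52.2 rad/s²

I_disk = ½MR² = ½(6.24)(0.262)² = 0.2142 kg·m².
I_blocks = 3·m·r² = 3(0.411)(0.168)² = 0.03480 kg·m².
Total I = 0.2490 kg·m².
τ = F r = (49.6)(0.262) = 13.00 N·m.
α = τ/I = 13.00/0.2490 = 52.20 rad/s².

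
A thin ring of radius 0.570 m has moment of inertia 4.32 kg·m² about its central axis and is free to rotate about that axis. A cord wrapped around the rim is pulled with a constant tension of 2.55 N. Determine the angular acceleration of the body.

α ≈ 0.336 rad/s²

τ = F R = (2.55)(0.570) = 1.453 N·m.
Newton's second law for rotation, τ = Iα, gives α = τ/I = 1.453/4.320 = 0.3365 rad/s².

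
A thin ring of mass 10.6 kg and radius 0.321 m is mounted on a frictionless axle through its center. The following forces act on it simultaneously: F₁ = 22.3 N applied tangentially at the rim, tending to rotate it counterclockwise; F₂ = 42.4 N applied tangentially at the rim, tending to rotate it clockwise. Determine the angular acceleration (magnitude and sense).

α ≈ 5.91 rad/s², clockwise

I = MR² = (10.6)(0.321)² = 1.092 kg·m².
Taking counterclockwise as positive: τ₁ = +(22.3)(0.321) = +7.158 N·m; τ₂ = −(42.4)(0.321) = −13.61 N·m.
Net torque τ = -6.452 N·m.
α = τ/I = -6.452/1.092 = -5.907 rad/s².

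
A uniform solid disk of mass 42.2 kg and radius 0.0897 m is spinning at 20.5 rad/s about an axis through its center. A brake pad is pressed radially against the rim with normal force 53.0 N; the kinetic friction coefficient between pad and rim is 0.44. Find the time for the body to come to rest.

I = ½MR² = (1/2)(42.2)(0.0897)² = 0.1698 kg·m².
Friction force f = μN = (0.44)(53.0) = 23.32 N at the rim; torque magnitude τ = fR = 2.092 N·m, opposing ω.
|α| = τ/I = 2.092/0.1698 = 12.32 rad/s² (deceleration).
0 = ω₀ − |α|t ⇒ t = ω₀/|α| = 20.5/12.32 = 1.664 s.

t ≈ 1.66 s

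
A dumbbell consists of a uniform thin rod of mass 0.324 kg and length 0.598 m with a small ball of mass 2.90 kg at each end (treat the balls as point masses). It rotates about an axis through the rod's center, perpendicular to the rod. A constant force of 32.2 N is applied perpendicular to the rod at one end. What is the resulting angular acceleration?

I_rod = (1/12)ML² = (1/12)(0.324)(0.598)² = 0.009655 kg·m².
I_balls = 2·m·(L/2)² = 2(2.90)(0.2990)² = 0.5185 kg·m².
Total I = 0.5282 kg·m².
τ = F·(L/2) = (32.2)(0.299) = 9.628 N·m.
α = τ/I = 9.628/0.5282 = 18.23 rad/s².

α ≈ 18.2 rad/s²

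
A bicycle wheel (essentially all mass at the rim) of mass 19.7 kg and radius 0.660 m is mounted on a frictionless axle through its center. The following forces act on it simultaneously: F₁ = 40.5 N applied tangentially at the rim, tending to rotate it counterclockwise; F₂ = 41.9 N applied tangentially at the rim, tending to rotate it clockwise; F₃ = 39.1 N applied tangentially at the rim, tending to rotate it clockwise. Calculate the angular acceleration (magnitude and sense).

I = MR² = (19.7)(0.660)² = 8.581 kg·m².
Taking counterclockwise as positive: τ₁ = +(40.5)(0.660) = +26.73 N·m; τ₂ = −(41.9)(0.660) = −27.65 N·m; τ₃ = −(39.1)(0.660) = −25.81 N·m.
Net torque τ = -26.73 N·m.
α = τ/I = -26.73/8.581 = -3.115 rad/s².

α ≈ 3.11 rad/s², clockwise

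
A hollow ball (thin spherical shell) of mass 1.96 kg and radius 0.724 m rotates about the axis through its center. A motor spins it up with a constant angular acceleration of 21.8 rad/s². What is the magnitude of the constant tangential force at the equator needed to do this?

I = (2/3)MR² = (2/3)(1.96)(0.724)² = 0.6849 kg·m².
The required torque is τ = Iα = (0.6849)(21.80) = 14.93 N·m.
A tangential force at the equator gives τ = FR, so F = τ/R = 14.93/0.724 = 20.62 N.

F ≈ 20.6 N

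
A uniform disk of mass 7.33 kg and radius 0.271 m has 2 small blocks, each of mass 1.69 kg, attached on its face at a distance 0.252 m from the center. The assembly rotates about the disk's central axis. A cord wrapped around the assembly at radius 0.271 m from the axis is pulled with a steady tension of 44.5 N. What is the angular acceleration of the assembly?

α ≈ 24.9 rad/s²

I_disk = ½MR² = ½(7.33)(0.271)² = 0.2692 kg·m².
I_blocks = 2·m·r² = 2(1.69)(0.252)² = 0.2146 kg·m².
Total I = 0.4838 kg·m².
τ = F r = (44.5)(0.271) = 12.06 N·m.
α = τ/I = 12.06/0.4838 = 24.93 rad/s².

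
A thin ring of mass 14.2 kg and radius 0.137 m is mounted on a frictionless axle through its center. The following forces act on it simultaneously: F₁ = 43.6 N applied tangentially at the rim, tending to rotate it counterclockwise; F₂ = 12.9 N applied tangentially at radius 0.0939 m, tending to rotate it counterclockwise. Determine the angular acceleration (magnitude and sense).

I = MR² = (14.2)(0.137)² = 0.2665 kg·m².
Taking counterclockwise as positive: τ₁ = +(43.6)(0.137) = +5.973 N·m; τ₂ = +(12.9)(0.0939) = +1.211 N·m.
Net torque τ = 7.185 N·m.
α = τ/I = 7.185/0.2665 = 26.96 rad/s².

α ≈ 27.0 rad/s², counterclockwise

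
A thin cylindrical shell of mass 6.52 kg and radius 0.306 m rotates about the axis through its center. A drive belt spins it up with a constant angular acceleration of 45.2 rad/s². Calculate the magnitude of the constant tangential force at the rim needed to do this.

I = MR² = (6.52)(0.306)² = 0.6105 kg·m².
The required torque is τ = Iα = (0.6105)(45.20) = 27.59 N·m.
A tangential force at the rim gives τ = FR, so F = τ/R = 27.59/0.306 = 90.18 N.

F ≈ 90.2 N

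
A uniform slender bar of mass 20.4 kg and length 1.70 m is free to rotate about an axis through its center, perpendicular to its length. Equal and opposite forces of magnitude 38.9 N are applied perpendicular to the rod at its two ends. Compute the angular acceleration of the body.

I = (1/12)ML² = (1/12)(20.4)(1.70)² = 4.913 kg·m².
The couple gives τ = F·(L/2) + F·(L/2) = F L = (38.9)(1.70) = 66.13 N·m.
Newton's second law for rotation, τ = Iα, gives α = τ/I = 66.13/4.913 = 13.46 rad/s².

α ≈ 13.5 rad/s²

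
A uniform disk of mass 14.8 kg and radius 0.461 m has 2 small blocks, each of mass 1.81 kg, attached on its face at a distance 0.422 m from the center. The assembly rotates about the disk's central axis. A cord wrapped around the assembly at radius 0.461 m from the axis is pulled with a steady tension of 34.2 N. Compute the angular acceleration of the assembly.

α ≈ 7.11 rad/s²

I_disk = ½MR² = ½(14.8)(0.461)² = 1.573 kg·m².
I_blocks = 2·m·r² = 2(1.81)(0.422)² = 0.6447 kg·m².
Total I = 2.217 kg·m².
τ = F r = (34.2)(0.461) = 15.77 N·m.
α = τ/I = 15.77/2.217 = 7.110 rad/s².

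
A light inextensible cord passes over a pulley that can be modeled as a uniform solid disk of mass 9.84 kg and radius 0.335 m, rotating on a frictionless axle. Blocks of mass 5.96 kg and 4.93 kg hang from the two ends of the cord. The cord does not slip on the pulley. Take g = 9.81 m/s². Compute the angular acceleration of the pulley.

I = ½MR² = (1/2)(9.84)(0.335)² = 0.5521 kg·m².
Heavier block: m₁g − T₁ = m₁a. Lighter block: T₂ − m₂g = m₂a.
Pulley: (T₁ − T₂)R = Iα = I(a/R), so T₁ − T₂ = (I/R²)a = (1/2)M_p a = 4.920·a.
Adding the three: (m₁ − m₂)g = (m₁ + m₂ + 4.920)a, so a = (5.96 − 4.93)(9.81)/(5.96 + 4.93 + 4.920) = 0.6391 m/s².
α = a/R = 0.6391/0.335 = 1.908 rad/s².

α ≈ 1.91 rad/s²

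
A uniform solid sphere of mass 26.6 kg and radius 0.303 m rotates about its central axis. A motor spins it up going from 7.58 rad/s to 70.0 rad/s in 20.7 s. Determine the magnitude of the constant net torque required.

τ ≈ 2.95 N·m

I = (2/5)MR² = (2/5)(26.6)(0.303)² = 0.9768 kg·m².
α = Δω/Δt = (70.0 − 7.58)/20.7 = 3.015 rad/s².
τ = Iα = (0.9768)(3.015) = 2.946 N·m.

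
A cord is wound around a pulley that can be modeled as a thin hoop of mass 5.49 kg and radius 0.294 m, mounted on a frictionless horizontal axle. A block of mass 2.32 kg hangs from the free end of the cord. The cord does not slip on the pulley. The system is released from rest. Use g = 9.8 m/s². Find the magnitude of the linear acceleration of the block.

I = MR² = (5.49)(0.294)² = 0.4745 kg·m².
Block: mg − T = ma. Pulley: TR = Iα. No-slip: a = αR, so T = (I/R²)a = 5.490·a.
Then mg = (m + 5.490)a, so a = (2.32)(9.8)/(2.32 + 5.490) = 2.911 m/s².

a ≈ 2.91 m/s²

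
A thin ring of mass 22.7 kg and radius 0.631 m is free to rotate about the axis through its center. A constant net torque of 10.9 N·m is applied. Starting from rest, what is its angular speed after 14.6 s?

I = MR² = (22.7)(0.631)² = 9.038 kg·m².
α = τ/I = 10.9/9.038 = 1.206 rad/s².
ω = ω₀ + αt = 0 + (1.206)(14.6) = 17.61 rad/s.

ω ≈ 17.6 rad/s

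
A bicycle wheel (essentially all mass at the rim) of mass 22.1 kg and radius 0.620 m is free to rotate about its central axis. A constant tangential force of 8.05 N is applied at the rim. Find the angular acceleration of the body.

α ≈ 0.588 rad/s²

I = MR² = (22.1)(0.620)² = 8.495 kg·m².
τ = F R = (8.05)(0.620) = 4.991 N·m.
From τ = Iα: α = 4.991/8.495 = 0.5875 rad/s².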